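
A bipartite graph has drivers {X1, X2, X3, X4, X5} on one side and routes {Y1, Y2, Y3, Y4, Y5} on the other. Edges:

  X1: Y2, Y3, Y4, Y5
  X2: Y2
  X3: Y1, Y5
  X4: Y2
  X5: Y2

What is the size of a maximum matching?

3

Unit-capacity flow: source→left, listed edges, right→sink; max matching = max flow.
Augmenting path X1→Y2 (+1); matched 1.
Augmenting path X3→Y1 (+1); matched 2.
Augmenting path X2→Y2→X1→Y3 (+1); matched 3.
No augmenting path remains; maximum matching = 3.
König certificate: {X1, X3, Y2} is a vertex cover of size 3 (every listed pair touches it), so no matching can be larger.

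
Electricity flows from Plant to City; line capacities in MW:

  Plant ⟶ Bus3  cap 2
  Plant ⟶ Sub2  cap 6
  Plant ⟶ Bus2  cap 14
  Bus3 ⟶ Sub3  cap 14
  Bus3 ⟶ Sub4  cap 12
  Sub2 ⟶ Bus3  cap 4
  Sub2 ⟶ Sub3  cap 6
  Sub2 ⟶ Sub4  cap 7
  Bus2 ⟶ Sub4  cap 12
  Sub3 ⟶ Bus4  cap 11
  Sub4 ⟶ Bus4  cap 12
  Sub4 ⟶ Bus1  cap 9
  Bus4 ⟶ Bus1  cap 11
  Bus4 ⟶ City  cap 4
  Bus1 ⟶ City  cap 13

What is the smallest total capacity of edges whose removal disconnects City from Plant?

Augment Plant→Bus3→Sub3→Bus4→City: bottleneck 2, flow now 2.
Augment Plant→Sub2→Sub3→Bus4→City: bottleneck 2, flow now 4.
Augment Plant→Sub2→Sub4→Bus1→City: bottleneck 4, flow now 8.
Augment Plant→Bus2→Sub4→Bus1→City: bottleneck 5, flow now 13.
Augment Plant→Bus2→Sub4→Bus4→Bus1→City: bottleneck 4, flow now 17.
No augmenting path remains; maximum flow = 17.
By max-flow min-cut, the minimum cut capacity equals the max flow.
In the residual graph, reachable from Plant: {Plant, Bus3, Sub2, Bus2, Sub3, Sub4, Bus4, Bus1}.
Min-cut edges: Bus4→City (4), Bus1→City (13); capacity 4 + 13 = 17.

17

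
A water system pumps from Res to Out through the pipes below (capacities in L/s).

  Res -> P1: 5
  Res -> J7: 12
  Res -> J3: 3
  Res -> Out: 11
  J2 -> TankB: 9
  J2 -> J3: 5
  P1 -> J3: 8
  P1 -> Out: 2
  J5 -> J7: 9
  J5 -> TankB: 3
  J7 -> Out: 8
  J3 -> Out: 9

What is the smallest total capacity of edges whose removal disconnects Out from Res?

27

Augment Res→Out: bottleneck 11, flow now 11.
Augment Res→P1→Out: bottleneck 2, flow now 13.
Augment Res→J7→Out: bottleneck 8, flow now 21.
Augment Res→J3→Out: bottleneck 3, flow now 24.
Augment Res→P1→J3→Out: bottleneck 3, flow now 27.
No augmenting path remains; maximum flow = 27.
By max-flow min-cut, the minimum cut capacity equals the max flow.
In the residual graph, reachable from Res: {Res, J7}.
Min-cut edges: Res→P1 (5), Res→J3 (3), Res→Out (11), J7→Out (8); capacity 5 + 3 + 11 + 8 = 27.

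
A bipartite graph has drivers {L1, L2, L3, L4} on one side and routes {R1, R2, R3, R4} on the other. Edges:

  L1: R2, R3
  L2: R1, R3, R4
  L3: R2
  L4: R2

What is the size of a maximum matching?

3

Unit-capacity flow: source→left, listed edges, right→sink; max matching = max flow.
Augmenting path L1→R2 (+1); matched 1.
Augmenting path L2→R1 (+1); matched 2.
Augmenting path L3→R2→L1→R3 (+1); matched 3.
No augmenting path remains; maximum matching = 3.
König certificate: {L1, L2, R2} is a vertex cover of size 3 (every listed pair touches it), so no matching can be larger.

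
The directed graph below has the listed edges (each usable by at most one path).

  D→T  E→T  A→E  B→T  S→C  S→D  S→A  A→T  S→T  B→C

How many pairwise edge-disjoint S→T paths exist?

Assign every edge capacity 1; by Menger, the answer equals the max flow.
Path S→T (+1); total 1.
Path S→A→T (+1); total 2.
Path S→D→T (+1); total 3.
No residual S→T path; max flow = 3.
Certifying cut of size 3: {S→A, S→D, S→T}.

3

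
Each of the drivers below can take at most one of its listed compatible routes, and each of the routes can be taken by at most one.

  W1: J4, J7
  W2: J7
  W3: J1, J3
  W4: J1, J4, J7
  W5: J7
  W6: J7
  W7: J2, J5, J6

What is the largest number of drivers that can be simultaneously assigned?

Unit-capacity flow: source→left, listed edges, right→sink; max matching = max flow.
Augmenting path W1→J4 (+1); matched 1.
Augmenting path W2→J7 (+1); matched 2.
Augmenting path W3→J1 (+1); matched 3.
Augmenting path W7→J2 (+1); matched 4.
Augmenting path W4→J1→W3→J3 (+1); matched 5.
No augmenting path remains; maximum matching = 5.
König certificate: {W1, W3, W4, W7, J7} is a vertex cover of size 5 (every listed pair touches it), so no matching can be larger.

5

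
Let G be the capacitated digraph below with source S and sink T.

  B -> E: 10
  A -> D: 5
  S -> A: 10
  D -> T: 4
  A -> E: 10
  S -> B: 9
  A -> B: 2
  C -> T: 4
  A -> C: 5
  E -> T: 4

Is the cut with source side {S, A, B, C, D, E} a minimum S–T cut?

Yes — it is a minimum cut (capacity 12).

Given cut capacity: 4 + 4 + 4 = 12.
Augment S→A→C→T: bottleneck 4, flow now 4.
Augment S→A→D→T: bottleneck 4, flow now 8.
Augment S→A→E→T: bottleneck 2, flow now 10.
Augment S→B→E→T: bottleneck 2, flow now 12.
No augmenting path remains; maximum flow = 12.
Cut capacity 12 equals the max flow, so it is a minimum cut.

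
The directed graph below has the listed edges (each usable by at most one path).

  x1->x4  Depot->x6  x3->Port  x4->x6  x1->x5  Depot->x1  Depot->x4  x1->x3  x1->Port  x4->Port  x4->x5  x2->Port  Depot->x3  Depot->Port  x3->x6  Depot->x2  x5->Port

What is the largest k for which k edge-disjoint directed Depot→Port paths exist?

Assign every edge capacity 1; by Menger, the answer equals the max flow.
Path Depot→Port (+1); total 1.
Path Depot→x1→Port (+1); total 2.
Path Depot→x2→Port (+1); total 3.
Path Depot→x3→Port (+1); total 4.
Path Depot→x4→Port (+1); total 5.
No residual Depot→Port path; max flow = 5.
Certifying cut of size 5: {Depot→Port, Depot→x1, Depot→x2, Depot→x3, Depot→x4}.

5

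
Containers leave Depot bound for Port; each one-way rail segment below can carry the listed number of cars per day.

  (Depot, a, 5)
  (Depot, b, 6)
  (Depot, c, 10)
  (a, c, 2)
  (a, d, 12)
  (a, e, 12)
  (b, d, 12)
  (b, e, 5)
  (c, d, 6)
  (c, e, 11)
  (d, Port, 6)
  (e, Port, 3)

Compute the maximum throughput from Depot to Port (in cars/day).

Augment Depot→a→d→Port: bottleneck 5, flow now 5.
Augment Depot→b→d→Port: bottleneck 1, flow now 6.
Augment Depot→b→e→Port: bottleneck 3, flow now 9.
No augmenting path remains; maximum flow = 9.
In the residual graph, reachable from Depot: {Depot, a, b, c, d, e}.
Min-cut edges: d→Port (6), e→Port (3); capacity 6 + 3 = 9.
This cut is saturated, so no flow can exceed 9.

9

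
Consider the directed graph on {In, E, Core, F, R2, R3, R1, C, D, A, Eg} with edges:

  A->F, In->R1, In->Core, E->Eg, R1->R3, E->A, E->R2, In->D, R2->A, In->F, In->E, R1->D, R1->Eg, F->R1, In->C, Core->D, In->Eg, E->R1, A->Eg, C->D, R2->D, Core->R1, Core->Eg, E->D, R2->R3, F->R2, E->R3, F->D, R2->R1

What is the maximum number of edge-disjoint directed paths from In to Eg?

Assign every edge capacity 1; by Menger, the answer equals the max flow.
Path In→Eg (+1); total 1.
Path In→E→Eg (+1); total 2.
Path In→Core→Eg (+1); total 3.
Path In→R1→Eg (+1); total 4.
Path In→F→R2→A→Eg (+1); total 5.
No residual In→Eg path; max flow = 5.
Certifying cut of size 5: {In→Core, In→E, In→Eg, In→F, In→R1}.

5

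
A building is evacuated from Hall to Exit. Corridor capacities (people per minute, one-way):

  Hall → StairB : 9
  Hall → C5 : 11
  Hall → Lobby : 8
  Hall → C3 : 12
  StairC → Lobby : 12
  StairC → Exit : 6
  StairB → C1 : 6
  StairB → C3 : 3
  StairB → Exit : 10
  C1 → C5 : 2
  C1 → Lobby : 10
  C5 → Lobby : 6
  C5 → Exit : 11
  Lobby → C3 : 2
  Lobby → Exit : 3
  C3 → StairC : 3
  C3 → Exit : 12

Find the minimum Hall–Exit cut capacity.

Augment Hall→StairB→Exit: bottleneck 9, flow now 9.
Augment Hall→C5→Exit: bottleneck 11, flow now 20.
Augment Hall→Lobby→Exit: bottleneck 3, flow now 23.
Augment Hall→C3→Exit: bottleneck 12, flow now 35.
Augment Hall→Lobby→C3→StairC→Exit: bottleneck 2, flow now 37.
No augmenting path remains; maximum flow = 37.
By max-flow min-cut, the minimum cut capacity equals the max flow.
In the residual graph, reachable from Hall: {Hall, Lobby}.
Min-cut edges: Hall→StairB (9), Hall→C5 (11), Hall→C3 (12), Lobby→C3 (2), Lobby→Exit (3); capacity 9 + 11 + 12 + 2 + 3 = 37.

37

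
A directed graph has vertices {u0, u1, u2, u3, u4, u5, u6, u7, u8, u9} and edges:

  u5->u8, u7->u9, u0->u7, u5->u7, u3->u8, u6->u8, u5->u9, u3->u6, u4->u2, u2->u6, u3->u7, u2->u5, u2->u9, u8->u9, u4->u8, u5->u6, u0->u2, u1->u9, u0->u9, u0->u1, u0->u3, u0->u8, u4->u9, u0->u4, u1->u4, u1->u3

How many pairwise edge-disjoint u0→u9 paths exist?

Assign every edge capacity 1; by Menger, the answer equals the max flow.
Path u0→u9 (+1); total 1.
Path u0→u1→u9 (+1); total 2.
Path u0→u2→u9 (+1); total 3.
Path u0→u4→u9 (+1); total 4.
Path u0→u7→u9 (+1); total 5.
Path u0→u8→u9 (+1); total 6.
No residual u0→u9 path; max flow = 6.
Certifying cut of size 6: {u0→u1, u0→u2, u0→u4, u0→u9, u7→u9, u8→u9}.

6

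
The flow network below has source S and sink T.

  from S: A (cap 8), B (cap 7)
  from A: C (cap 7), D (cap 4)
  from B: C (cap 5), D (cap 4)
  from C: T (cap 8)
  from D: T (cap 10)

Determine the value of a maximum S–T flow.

Augment S→A→C→T: bottleneck 7, flow now 7.
Augment S→A→D→T: bottleneck 1, flow now 8.
Augment S→B→C→T: bottleneck 1, flow now 9.
Augment S→B→D→T: bottleneck 4, flow now 13.
Augment S→B→C→A→D→T: bottleneck 2, flow now 15. (uses reverse residual edge)
No augmenting path remains; maximum flow = 15.
In the residual graph, reachable from S: {S}.
Min-cut edges: S→A (8), S→B (7); capacity 8 + 7 = 15.
This cut is saturated, so no flow can exceed 15.

15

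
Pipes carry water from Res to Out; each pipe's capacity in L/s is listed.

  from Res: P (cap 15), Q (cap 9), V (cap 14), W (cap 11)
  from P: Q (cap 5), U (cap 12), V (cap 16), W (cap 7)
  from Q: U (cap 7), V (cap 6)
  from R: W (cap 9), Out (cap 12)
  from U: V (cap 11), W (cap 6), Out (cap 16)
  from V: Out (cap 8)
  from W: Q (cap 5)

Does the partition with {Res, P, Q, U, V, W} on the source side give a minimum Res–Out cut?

Yes — it is a minimum cut (capacity 24).

Given cut capacity: 16 + 8 = 24.
Augment Res→V→Out: bottleneck 8, flow now 8.
Augment Res→P→U→Out: bottleneck 12, flow now 20.
Augment Res→Q→U→Out: bottleneck 4, flow now 24.
No augmenting path remains; maximum flow = 24.
Cut capacity 24 equals the max flow, so it is a minimum cut.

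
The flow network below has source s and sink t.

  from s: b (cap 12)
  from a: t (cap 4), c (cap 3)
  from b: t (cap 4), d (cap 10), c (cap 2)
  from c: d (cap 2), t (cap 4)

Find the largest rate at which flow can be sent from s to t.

Augment s→b→t: bottleneck 4, flow now 4.
Augment s→b→c→t: bottleneck 2, flow now 6.
No augmenting path remains; maximum flow = 6.
In the residual graph, reachable from s: {s, b, d}.
Min-cut edges: b→c (2), b→t (4); capacity 2 + 4 = 6.
This cut is saturated, so no flow can exceed 6.

6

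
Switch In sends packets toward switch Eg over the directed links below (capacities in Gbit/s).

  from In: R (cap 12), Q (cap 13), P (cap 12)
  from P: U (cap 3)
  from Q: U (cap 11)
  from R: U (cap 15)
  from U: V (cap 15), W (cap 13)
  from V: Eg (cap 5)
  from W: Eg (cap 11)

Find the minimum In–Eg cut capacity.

Augment In→P→U→V→Eg: bottleneck 3, flow now 3.
Augment In→Q→U→V→Eg: bottleneck 2, flow now 5.
Augment In→Q→U→W→Eg: bottleneck 9, flow now 14.
Augment In→R→U→W→Eg: bottleneck 2, flow now 16.
No augmenting path remains; maximum flow = 16.
By max-flow min-cut, the minimum cut capacity equals the max flow.
In the residual graph, reachable from In: {In, P, Q, R, U, V, W}.
Min-cut edges: V→Eg (5), W→Eg (11); capacity 5 + 11 = 16.

16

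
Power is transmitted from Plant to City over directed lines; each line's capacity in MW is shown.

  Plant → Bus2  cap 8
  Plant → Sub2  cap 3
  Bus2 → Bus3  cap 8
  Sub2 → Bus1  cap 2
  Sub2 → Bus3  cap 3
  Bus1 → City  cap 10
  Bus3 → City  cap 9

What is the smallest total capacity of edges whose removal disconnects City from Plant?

11

Augment Plant→Bus2→Bus3→City: bottleneck 8, flow now 8.
Augment Plant→Sub2→Bus1→City: bottleneck 2, flow now 10.
Augment Plant→Sub2→Bus3→City: bottleneck 1, flow now 11.
No augmenting path remains; maximum flow = 11.
By max-flow min-cut, the minimum cut capacity equals the max flow.
In the residual graph, reachable from Plant: {Plant}.
Min-cut edges: Plant→Bus2 (8), Plant→Sub2 (3); capacity 8 + 3 = 11.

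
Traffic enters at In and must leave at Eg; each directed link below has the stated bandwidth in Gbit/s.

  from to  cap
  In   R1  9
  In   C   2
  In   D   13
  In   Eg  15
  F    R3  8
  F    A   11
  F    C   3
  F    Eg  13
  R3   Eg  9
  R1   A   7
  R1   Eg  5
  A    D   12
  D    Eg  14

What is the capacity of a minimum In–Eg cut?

34

Augment In→Eg: bottleneck 15, flow now 15.
Augment In→R1→Eg: bottleneck 5, flow now 20.
Augment In→D→Eg: bottleneck 13, flow now 33.
Augment In→R1→A→D→Eg: bottleneck 1, flow now 34.
No augmenting path remains; maximum flow = 34.
By max-flow min-cut, the minimum cut capacity equals the max flow.
In the residual graph, reachable from In: {In, R1, A, C, D}.
Min-cut edges: In→Eg (15), R1→Eg (5), D→Eg (14); capacity 15 + 5 + 14 = 34.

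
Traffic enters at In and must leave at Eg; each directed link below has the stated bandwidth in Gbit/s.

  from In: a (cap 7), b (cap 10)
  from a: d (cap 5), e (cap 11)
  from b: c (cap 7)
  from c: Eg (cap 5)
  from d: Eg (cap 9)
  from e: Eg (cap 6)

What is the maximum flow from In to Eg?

Augment In→a→d→Eg: bottleneck 5, flow now 5.
Augment In→a→e→Eg: bottleneck 2, flow now 7.
Augment In→b→c→Eg: bottleneck 5, flow now 12.
No augmenting path remains; maximum flow = 12.
In the residual graph, reachable from In: {In, b, c}.
Min-cut edges: In→a (7), c→Eg (5); capacity 7 + 5 = 12.
This cut is saturated, so no flow can exceed 12.

12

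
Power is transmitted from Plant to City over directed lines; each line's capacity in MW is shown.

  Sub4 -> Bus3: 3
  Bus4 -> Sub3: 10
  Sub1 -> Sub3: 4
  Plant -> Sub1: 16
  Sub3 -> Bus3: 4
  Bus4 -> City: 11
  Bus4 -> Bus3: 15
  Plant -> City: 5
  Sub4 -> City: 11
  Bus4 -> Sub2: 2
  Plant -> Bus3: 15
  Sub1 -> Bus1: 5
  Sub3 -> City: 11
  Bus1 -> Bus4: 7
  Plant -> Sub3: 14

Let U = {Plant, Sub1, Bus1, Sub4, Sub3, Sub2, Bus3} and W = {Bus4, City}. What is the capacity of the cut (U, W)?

34

Edges leaving {Plant, Sub1, Bus1, Sub4, Sub3, Sub2, Bus3}: Plant→City (5), Bus1→Bus4 (7), Sub4→City (11), Sub3→City (11).
Cut capacity = 5 + 7 + 11 + 11 = 34.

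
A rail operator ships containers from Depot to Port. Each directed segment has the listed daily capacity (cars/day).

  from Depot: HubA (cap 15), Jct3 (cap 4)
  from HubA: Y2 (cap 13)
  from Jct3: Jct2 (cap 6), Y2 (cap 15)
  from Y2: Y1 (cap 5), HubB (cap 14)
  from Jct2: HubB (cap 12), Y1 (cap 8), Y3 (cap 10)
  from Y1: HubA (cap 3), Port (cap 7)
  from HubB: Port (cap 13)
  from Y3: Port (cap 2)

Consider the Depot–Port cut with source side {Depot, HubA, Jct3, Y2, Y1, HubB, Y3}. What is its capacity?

Edges leaving {Depot, HubA, Jct3, Y2, Y1, HubB, Y3}: Jct3→Jct2 (6), Y1→Port (7), HubB→Port (13), Y3→Port (2).
Cut capacity = 6 + 7 + 13 + 2 = 28.

28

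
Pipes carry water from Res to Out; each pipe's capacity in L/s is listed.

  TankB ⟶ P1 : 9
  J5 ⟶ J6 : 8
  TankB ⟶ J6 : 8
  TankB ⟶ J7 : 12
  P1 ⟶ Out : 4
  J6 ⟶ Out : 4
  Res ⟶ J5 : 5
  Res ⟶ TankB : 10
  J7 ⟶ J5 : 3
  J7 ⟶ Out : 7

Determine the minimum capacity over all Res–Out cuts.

Augment Res→TankB→J7→Out: bottleneck 7, flow now 7.
Augment Res→TankB→J6→Out: bottleneck 3, flow now 10.
Augment Res→J5→J6→Out: bottleneck 1, flow now 11.
Augment Res→J5→J6→TankB→P1→Out: bottleneck 3, flow now 14. (uses reverse residual edge)
No augmenting path remains; maximum flow = 14.
By max-flow min-cut, the minimum cut capacity equals the max flow.
In the residual graph, reachable from Res: {Res, J5, J6}.
Min-cut edges: Res→TankB (10), J6→Out (4); capacity 10 + 4 = 14.

14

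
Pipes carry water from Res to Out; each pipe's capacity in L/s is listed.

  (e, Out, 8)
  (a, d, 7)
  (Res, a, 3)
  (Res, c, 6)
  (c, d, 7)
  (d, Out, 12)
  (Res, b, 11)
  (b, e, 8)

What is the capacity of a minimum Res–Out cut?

17

Augment Res→a→d→Out: bottleneck 3, flow now 3.
Augment Res→b→e→Out: bottleneck 8, flow now 11.
Augment Res→c→d→Out: bottleneck 6, flow now 17.
No augmenting path remains; maximum flow = 17.
By max-flow min-cut, the minimum cut capacity equals the max flow.
In the residual graph, reachable from Res: {Res, b}.
Min-cut edges: Res→a (3), Res→c (6), b→e (8); capacity 3 + 6 + 8 = 17.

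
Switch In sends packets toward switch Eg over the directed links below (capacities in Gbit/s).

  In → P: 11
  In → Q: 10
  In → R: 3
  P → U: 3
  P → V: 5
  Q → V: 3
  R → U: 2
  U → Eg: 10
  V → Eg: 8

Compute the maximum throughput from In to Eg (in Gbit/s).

13

Augment In→P→U→Eg: bottleneck 3, flow now 3.
Augment In→P→V→Eg: bottleneck 5, flow now 8.
Augment In→Q→V→Eg: bottleneck 3, flow now 11.
Augment In→R→U→Eg: bottleneck 2, flow now 13.
No augmenting path remains; maximum flow = 13.
In the residual graph, reachable from In: {In, P, Q, R}.
Min-cut edges: P→U (3), P→V (5), Q→V (3), R→U (2); capacity 3 + 5 + 3 + 2 = 13.
This cut is saturated, so no flow can exceed 13.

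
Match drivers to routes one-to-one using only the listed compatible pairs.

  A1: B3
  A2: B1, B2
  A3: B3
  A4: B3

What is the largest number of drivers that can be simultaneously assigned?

2

Unit-capacity flow: source→left, listed edges, right→sink; max matching = max flow.
Augmenting path A1→B3 (+1); matched 1.
Augmenting path A2→B1 (+1); matched 2.
No augmenting path remains; maximum matching = 2.
König certificate: {A2, B3} is a vertex cover of size 2 (every listed pair touches it), so no matching can be larger.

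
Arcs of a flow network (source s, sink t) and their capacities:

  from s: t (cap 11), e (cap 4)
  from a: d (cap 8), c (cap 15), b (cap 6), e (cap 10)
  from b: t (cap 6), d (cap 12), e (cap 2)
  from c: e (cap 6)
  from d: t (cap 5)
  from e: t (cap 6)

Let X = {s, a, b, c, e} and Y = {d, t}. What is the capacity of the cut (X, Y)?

Edges leaving {s, a, b, c, e}: s→t (11), a→d (8), b→d (12), b→t (6), e→t (6).
Cut capacity = 11 + 8 + 12 + 6 + 6 = 43.

43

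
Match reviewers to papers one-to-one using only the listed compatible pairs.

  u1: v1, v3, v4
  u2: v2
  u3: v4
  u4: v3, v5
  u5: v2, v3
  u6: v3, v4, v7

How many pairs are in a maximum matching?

6

Unit-capacity flow: source→left, listed edges, right→sink; max matching = max flow.
Augmenting path u1→v1 (+1); matched 1.
Augmenting path u2→v2 (+1); matched 2.
Augmenting path u3→v4 (+1); matched 3.
Augmenting path u4→v3 (+1); matched 4.
Augmenting path u6→v7 (+1); matched 5.
Augmenting path u5→v3→u4→v5 (+1); matched 6.
No augmenting path remains; maximum matching = 6.
König certificate: {u1, u2, u3, u4, u5, u6} is a vertex cover of size 6 (every listed pair touches it), so no matching can be larger.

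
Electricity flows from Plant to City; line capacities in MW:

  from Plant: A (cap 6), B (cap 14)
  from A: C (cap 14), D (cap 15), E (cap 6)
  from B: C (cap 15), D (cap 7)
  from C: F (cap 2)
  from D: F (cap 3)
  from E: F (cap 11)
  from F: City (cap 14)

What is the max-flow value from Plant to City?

Augment Plant→A→C→F→City: bottleneck 2, flow now 2.
Augment Plant→A→D→F→City: bottleneck 3, flow now 5.
Augment Plant→A→E→F→City: bottleneck 1, flow now 6.
Augment Plant→B→C→A→E→F→City: bottleneck 2, flow now 8. (uses reverse residual edge)
Augment Plant→B→D→A→E→F→City: bottleneck 3, flow now 11. (uses reverse residual edge)
No augmenting path remains; maximum flow = 11.
In the residual graph, reachable from Plant: {Plant, B, C, D}.
Min-cut edges: Plant→A (6), C→F (2), D→F (3); capacity 6 + 2 + 3 = 11.
This cut is saturated, so no flow can exceed 11.

11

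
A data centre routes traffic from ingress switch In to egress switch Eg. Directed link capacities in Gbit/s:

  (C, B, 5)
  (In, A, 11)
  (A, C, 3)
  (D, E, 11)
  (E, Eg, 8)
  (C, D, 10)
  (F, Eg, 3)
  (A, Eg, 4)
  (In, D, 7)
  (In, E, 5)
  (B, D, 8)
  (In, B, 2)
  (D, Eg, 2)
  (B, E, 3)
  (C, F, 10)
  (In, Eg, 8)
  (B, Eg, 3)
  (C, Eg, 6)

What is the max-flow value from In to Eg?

Augment In→Eg: bottleneck 8, flow now 8.
Augment In→A→Eg: bottleneck 4, flow now 12.
Augment In→B→Eg: bottleneck 2, flow now 14.
Augment In→D→Eg: bottleneck 2, flow now 16.
Augment In→E→Eg: bottleneck 5, flow now 21.
Augment In→A→C→Eg: bottleneck 3, flow now 24.
Augment In→D→E→Eg: bottleneck 3, flow now 27.
No augmenting path remains; maximum flow = 27.
In the residual graph, reachable from In: {In, A, D, E}.
Min-cut edges: In→B (2), In→Eg (8), A→C (3), A→Eg (4), D→Eg (2), E→Eg (8); capacity 2 + 8 + 3 + 4 + 2 + 8 = 27.
This cut is saturated, so no flow can exceed 27.

27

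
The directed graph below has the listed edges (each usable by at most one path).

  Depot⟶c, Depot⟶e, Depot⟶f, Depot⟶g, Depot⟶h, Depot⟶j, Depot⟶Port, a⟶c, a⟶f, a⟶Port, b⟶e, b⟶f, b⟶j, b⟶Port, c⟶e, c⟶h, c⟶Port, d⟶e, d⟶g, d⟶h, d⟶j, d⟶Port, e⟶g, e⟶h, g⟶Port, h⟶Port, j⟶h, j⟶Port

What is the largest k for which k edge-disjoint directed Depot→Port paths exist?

Assign every edge capacity 1; by Menger, the answer equals the max flow.
Path Depot→Port (+1); total 1.
Path Depot→c→Port (+1); total 2.
Path Depot→g→Port (+1); total 3.
Path Depot→h→Port (+1); total 4.
Path Depot→j→Port (+1); total 5.
No residual Depot→Port path; max flow = 5.
Certifying cut of size 5: {Depot→Port, Depot→c, Depot→j, g→Port, h→Port}.

5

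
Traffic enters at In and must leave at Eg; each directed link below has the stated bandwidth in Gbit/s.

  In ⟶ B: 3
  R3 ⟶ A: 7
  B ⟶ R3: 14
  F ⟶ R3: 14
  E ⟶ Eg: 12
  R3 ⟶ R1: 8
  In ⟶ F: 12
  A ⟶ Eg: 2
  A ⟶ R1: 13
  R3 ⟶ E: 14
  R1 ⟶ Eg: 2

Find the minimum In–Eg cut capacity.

Augment In→B→R3→A→Eg: bottleneck 2, flow now 2.
Augment In→B→R3→R1→Eg: bottleneck 1, flow now 3.
Augment In→F→R3→R1→Eg: bottleneck 1, flow now 4.
Augment In→F→R3→E→Eg: bottleneck 11, flow now 15.
No augmenting path remains; maximum flow = 15.
By max-flow min-cut, the minimum cut capacity equals the max flow.
In the residual graph, reachable from In: {In}.
Min-cut edges: In→B (3), In→F (12); capacity 3 + 12 = 15.

15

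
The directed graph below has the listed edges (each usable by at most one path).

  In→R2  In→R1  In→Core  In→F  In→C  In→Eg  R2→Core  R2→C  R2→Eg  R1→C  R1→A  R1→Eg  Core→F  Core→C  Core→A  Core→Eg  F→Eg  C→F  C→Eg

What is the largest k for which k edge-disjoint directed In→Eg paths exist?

6

Assign every edge capacity 1; by Menger, the answer equals the max flow.
Path In→Eg (+1); total 1.
Path In→R2→Eg (+1); total 2.
Path In→R1→Eg (+1); total 3.
Path In→Core→Eg (+1); total 4.
Path In→F→Eg (+1); total 5.
Path In→C→Eg (+1); total 6.
No residual In→Eg path; max flow = 6.
Certifying cut of size 6: {In→C, In→Core, In→Eg, In→F, In→R1, In→R2}.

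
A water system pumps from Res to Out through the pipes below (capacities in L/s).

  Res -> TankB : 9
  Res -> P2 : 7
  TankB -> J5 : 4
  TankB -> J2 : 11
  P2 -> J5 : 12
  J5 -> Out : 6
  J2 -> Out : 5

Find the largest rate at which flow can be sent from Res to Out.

11

Augment Res→TankB→J5→Out: bottleneck 4, flow now 4.
Augment Res→TankB→J2→Out: bottleneck 5, flow now 9.
Augment Res→P2→J5→Out: bottleneck 2, flow now 11.
No augmenting path remains; maximum flow = 11.
In the residual graph, reachable from Res: {Res, TankB, P2, J5, J2}.
Min-cut edges: J5→Out (6), J2→Out (5); capacity 6 + 5 = 11.
This cut is saturated, so no flow can exceed 11.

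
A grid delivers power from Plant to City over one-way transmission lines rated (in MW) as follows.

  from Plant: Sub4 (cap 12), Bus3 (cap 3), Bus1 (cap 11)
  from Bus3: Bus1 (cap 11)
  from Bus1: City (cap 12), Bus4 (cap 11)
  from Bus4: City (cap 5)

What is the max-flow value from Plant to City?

Augment Plant→Bus1→City: bottleneck 11, flow now 11.
Augment Plant→Bus3→Bus1→City: bottleneck 1, flow now 12.
Augment Plant→Bus3→Bus1→Bus4→City: bottleneck 2, flow now 14.
No augmenting path remains; maximum flow = 14.
In the residual graph, reachable from Plant: {Plant, Sub4}.
Min-cut edges: Plant→Bus3 (3), Plant→Bus1 (11); capacity 3 + 11 = 14.
This cut is saturated, so no flow can exceed 14.

14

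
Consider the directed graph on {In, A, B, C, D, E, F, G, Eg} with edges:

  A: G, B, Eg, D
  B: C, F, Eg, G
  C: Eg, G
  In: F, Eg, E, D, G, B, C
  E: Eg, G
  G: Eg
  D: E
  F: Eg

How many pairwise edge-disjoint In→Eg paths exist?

Assign every edge capacity 1; by Menger, the answer equals the max flow.
Path In→Eg (+1); total 1.
Path In→B→Eg (+1); total 2.
Path In→C→Eg (+1); total 3.
Path In→E→Eg (+1); total 4.
Path In→F→Eg (+1); total 5.
Path In→G→Eg (+1); total 6.
No residual In→Eg path; max flow = 6.
Certifying cut of size 6: {E→Eg, G→Eg, In→B, In→C, In→Eg, In→F}.

6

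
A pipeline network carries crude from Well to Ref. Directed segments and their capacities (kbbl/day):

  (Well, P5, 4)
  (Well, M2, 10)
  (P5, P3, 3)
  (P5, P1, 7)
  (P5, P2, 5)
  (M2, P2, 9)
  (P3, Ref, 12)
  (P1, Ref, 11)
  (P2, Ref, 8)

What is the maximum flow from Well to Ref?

Augment Well→P5→P3→Ref: bottleneck 3, flow now 3.
Augment Well→P5→P1→Ref: bottleneck 1, flow now 4.
Augment Well→M2→P2→Ref: bottleneck 8, flow now 12.
No augmenting path remains; maximum flow = 12.
In the residual graph, reachable from Well: {Well, M2, P2}.
Min-cut edges: Well→P5 (4), P2→Ref (8); capacity 4 + 8 = 12.
This cut is saturated, so no flow can exceed 12.

12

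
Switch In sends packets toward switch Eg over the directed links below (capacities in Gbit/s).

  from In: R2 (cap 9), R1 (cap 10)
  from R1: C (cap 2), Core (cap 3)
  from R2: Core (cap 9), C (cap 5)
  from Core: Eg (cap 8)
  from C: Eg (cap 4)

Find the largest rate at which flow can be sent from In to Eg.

Augment In→R1→Core→Eg: bottleneck 3, flow now 3.
Augment In→R1→C→Eg: bottleneck 2, flow now 5.
Augment In→R2→Core→Eg: bottleneck 5, flow now 10.
Augment In→R2→C→Eg: bottleneck 2, flow now 12.
No augmenting path remains; maximum flow = 12.
In the residual graph, reachable from In: {In, R1, R2, Core, C}.
Min-cut edges: Core→Eg (8), C→Eg (4); capacity 8 + 4 = 12.
This cut is saturated, so no flow can exceed 12.

12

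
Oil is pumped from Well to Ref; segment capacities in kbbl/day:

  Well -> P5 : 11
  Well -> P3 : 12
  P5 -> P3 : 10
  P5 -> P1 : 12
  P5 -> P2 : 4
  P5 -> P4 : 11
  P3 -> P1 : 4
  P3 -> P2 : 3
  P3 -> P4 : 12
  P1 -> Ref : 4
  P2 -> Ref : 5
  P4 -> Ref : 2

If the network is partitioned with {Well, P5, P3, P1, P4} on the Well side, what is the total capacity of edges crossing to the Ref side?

Edges leaving {Well, P5, P3, P1, P4}: P5→P2 (4), P3→P2 (3), P1→Ref (4), P4→Ref (2).
Cut capacity = 4 + 3 + 4 + 2 = 13.

13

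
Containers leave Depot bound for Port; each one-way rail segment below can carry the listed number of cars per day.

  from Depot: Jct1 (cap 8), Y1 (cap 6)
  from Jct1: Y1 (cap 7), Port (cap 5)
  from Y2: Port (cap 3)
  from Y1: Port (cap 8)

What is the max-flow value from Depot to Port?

Augment Depot→Jct1→Port: bottleneck 5, flow now 5.
Augment Depot→Y1→Port: bottleneck 6, flow now 11.
Augment Depot→Jct1→Y1→Port: bottleneck 2, flow now 13.
No augmenting path remains; maximum flow = 13.
In the residual graph, reachable from Depot: {Depot, Jct1, Y1}.
Min-cut edges: Jct1→Port (5), Y1→Port (8); capacity 5 + 8 = 13.
This cut is saturated, so no flow can exceed 13.

13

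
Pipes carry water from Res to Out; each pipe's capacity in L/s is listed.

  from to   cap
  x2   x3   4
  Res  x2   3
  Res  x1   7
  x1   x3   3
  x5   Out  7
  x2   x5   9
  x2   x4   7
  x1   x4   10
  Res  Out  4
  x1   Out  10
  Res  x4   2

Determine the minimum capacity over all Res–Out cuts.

Augment Res→Out: bottleneck 4, flow now 4.
Augment Res→x1→Out: bottleneck 7, flow now 11.
Augment Res→x2→x5→Out: bottleneck 3, flow now 14.
No augmenting path remains; maximum flow = 14.
By max-flow min-cut, the minimum cut capacity equals the max flow.
In the residual graph, reachable from Res: {Res, x4}.
Min-cut edges: Res→x1 (7), Res→x2 (3), Res→Out (4); capacity 7 + 3 + 4 = 14.

14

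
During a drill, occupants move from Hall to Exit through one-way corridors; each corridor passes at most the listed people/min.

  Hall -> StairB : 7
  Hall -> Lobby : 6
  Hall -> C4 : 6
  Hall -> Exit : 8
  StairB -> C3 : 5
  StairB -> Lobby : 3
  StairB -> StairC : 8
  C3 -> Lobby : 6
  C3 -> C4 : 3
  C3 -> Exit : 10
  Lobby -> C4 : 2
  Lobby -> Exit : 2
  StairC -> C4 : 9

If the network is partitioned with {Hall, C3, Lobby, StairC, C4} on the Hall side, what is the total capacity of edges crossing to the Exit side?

Edges leaving {Hall, C3, Lobby, StairC, C4}: Hall→StairB (7), Hall→Exit (8), C3→Exit (10), Lobby→Exit (2).
Cut capacity = 7 + 8 + 10 + 2 = 27.

27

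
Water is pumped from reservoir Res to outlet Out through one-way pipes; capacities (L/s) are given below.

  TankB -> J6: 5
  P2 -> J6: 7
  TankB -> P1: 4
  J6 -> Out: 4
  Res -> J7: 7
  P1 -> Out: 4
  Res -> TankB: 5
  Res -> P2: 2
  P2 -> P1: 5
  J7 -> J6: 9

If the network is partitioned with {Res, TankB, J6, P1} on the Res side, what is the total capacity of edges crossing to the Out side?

Edges leaving {Res, TankB, J6, P1}: Res→P2 (2), Res→J7 (7), J6→Out (4), P1→Out (4).
Cut capacity = 2 + 7 + 4 + 4 = 17.

17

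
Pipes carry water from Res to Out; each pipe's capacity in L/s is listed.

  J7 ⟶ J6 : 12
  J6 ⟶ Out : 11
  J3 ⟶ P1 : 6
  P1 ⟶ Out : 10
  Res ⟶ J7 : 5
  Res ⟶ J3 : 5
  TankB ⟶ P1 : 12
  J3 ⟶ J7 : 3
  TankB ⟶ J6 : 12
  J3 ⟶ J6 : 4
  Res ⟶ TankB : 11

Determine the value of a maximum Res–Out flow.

Augment Res→J7→J6→Out: bottleneck 5, flow now 5.
Augment Res→J3→P1→Out: bottleneck 5, flow now 10.
Augment Res→TankB→P1→Out: bottleneck 5, flow now 15.
Augment Res→TankB→J6→Out: bottleneck 6, flow now 21.
No augmenting path remains; maximum flow = 21.
In the residual graph, reachable from Res: {Res}.
Min-cut edges: Res→J7 (5), Res→J3 (5), Res→TankB (11); capacity 5 + 5 + 11 = 21.
This cut is saturated, so no flow can exceed 21.

21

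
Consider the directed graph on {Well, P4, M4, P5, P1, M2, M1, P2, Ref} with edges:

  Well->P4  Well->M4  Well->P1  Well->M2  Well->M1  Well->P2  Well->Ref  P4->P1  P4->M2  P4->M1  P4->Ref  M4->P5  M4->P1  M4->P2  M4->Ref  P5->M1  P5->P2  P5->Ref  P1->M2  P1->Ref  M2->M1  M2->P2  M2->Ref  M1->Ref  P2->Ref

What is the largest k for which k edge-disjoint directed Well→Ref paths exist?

Assign every edge capacity 1; by Menger, the answer equals the max flow.
Path Well→Ref (+1); total 1.
Path Well→P4→Ref (+1); total 2.
Path Well→M4→Ref (+1); total 3.
Path Well→P1→Ref (+1); total 4.
Path Well→M2→Ref (+1); total 5.
Path Well→M1→Ref (+1); total 6.
Path Well→P2→Ref (+1); total 7.
No residual Well→Ref path; max flow = 7.
Certifying cut of size 7: {Well→M1, Well→M2, Well→M4, Well→P1, Well→P2, Well→P4, Well→Ref}.

7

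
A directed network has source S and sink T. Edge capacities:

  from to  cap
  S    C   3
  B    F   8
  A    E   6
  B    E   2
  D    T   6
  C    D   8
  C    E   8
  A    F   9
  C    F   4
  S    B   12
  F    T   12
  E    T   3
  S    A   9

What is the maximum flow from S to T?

18

Augment S→A→E→T: bottleneck 3, flow now 3.
Augment S→A→F→T: bottleneck 6, flow now 9.
Augment S→B→F→T: bottleneck 6, flow now 15.
Augment S→C→D→T: bottleneck 3, flow now 18.
No augmenting path remains; maximum flow = 18.
In the residual graph, reachable from S: {S, A, B, E, F}.
Min-cut edges: S→C (3), E→T (3), F→T (12); capacity 3 + 3 + 12 = 18.
This cut is saturated, so no flow can exceed 18.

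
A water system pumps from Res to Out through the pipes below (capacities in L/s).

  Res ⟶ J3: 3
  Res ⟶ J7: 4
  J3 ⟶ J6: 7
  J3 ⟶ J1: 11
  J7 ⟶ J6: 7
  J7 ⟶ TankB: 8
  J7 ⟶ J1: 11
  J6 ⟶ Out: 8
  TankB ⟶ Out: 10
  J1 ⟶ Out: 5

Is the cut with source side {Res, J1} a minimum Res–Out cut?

Given cut capacity: 3 + 4 + 5 = 12.
Augment Res→J3→J6→Out: bottleneck 3, flow now 3.
Augment Res→J7→J6→Out: bottleneck 4, flow now 7.
No augmenting path remains; maximum flow = 7.
In the residual graph, reachable from Res: {Res}.
Min-cut edges: Res→J3 (3), Res→J7 (4); capacity 3 + 4 = 7.
Cut capacity 12 exceeds the max flow 7, so it is not minimum.

No — its capacity is 12, but the minimum cut has capacity 7.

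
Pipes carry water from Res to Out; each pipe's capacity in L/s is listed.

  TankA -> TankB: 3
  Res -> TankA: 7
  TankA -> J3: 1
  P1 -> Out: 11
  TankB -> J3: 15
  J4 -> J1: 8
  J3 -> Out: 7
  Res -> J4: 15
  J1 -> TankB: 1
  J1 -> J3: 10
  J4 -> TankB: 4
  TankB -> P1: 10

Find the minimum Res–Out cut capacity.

15

Augment Res→TankA→J3→Out: bottleneck 1, flow now 1.
Augment Res→J4→TankB→J3→Out: bottleneck 4, flow now 5.
Augment Res→J4→J1→J3→Out: bottleneck 2, flow now 7.
Augment Res→TankA→TankB→P1→Out: bottleneck 3, flow now 10.
Augment Res→J4→J1→TankB→P1→Out: bottleneck 1, flow now 11.
Augment Res→J4→J1→J3→TankB→P1→Out: bottleneck 4, flow now 15. (uses reverse residual edge)
No augmenting path remains; maximum flow = 15.
By max-flow min-cut, the minimum cut capacity equals the max flow.
In the residual graph, reachable from Res: {Res, J4, TankA, J1, J3}.
Min-cut edges: J4→TankB (4), TankA→TankB (3), J1→TankB (1), J3→Out (7); capacity 4 + 3 + 1 + 7 = 15.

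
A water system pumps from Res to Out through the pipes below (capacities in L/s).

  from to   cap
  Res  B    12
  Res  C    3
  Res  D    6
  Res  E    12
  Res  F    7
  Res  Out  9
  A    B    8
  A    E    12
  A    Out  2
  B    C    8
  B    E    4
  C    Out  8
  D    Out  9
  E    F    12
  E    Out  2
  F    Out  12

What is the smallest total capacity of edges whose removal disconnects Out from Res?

Augment Res→Out: bottleneck 9, flow now 9.
Augment Res→C→Out: bottleneck 3, flow now 12.
Augment Res→D→Out: bottleneck 6, flow now 18.
Augment Res→E→Out: bottleneck 2, flow now 20.
Augment Res→F→Out: bottleneck 7, flow now 27.
Augment Res→B→C→Out: bottleneck 5, flow now 32.
Augment Res→E→F→Out: bottleneck 5, flow now 37.
No augmenting path remains; maximum flow = 37.
By max-flow min-cut, the minimum cut capacity equals the max flow.
In the residual graph, reachable from Res: {Res, B, C, E, F}.
Min-cut edges: Res→D (6), Res→Out (9), C→Out (8), E→Out (2), F→Out (12); capacity 6 + 9 + 8 + 2 + 12 = 37.

37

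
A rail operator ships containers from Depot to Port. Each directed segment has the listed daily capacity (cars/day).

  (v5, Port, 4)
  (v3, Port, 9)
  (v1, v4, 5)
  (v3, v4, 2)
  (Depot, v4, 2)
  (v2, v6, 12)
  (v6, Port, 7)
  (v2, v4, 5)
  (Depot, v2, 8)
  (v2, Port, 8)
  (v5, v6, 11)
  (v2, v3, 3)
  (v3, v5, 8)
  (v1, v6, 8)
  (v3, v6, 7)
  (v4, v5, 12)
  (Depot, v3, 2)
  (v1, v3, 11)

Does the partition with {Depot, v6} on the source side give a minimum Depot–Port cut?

No — its capacity is 19, but the minimum cut has capacity 12.

Given cut capacity: 8 + 2 + 2 + 7 = 19.
Augment Depot→v2→Port: bottleneck 8, flow now 8.
Augment Depot→v3→Port: bottleneck 2, flow now 10.
Augment Depot→v4→v5→Port: bottleneck 2, flow now 12.
No augmenting path remains; maximum flow = 12.
In the residual graph, reachable from Depot: {Depot}.
Min-cut edges: Depot→v2 (8), Depot→v3 (2), Depot→v4 (2); capacity 8 + 2 + 2 = 12.
Cut capacity 19 exceeds the max flow 12, so it is not minimum.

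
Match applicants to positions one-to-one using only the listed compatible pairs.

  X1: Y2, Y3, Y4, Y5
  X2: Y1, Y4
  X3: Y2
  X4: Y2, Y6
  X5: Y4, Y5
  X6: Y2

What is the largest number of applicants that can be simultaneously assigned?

Unit-capacity flow: source→left, listed edges, right→sink; max matching = max flow.
Augmenting path X1→Y2 (+1); matched 1.
Augmenting path X2→Y1 (+1); matched 2.
Augmenting path X4→Y6 (+1); matched 3.
Augmenting path X5→Y4 (+1); matched 4.
Augmenting path X3→Y2→X1→Y3 (+1); matched 5.
No augmenting path remains; maximum matching = 5.
König certificate: {X1, X2, X4, X5, Y2} is a vertex cover of size 5 (every listed pair touches it), so no matching can be larger.

5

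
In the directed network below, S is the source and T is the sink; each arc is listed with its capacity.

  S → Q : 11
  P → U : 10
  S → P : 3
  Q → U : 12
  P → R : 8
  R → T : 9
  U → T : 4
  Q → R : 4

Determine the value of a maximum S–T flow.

Augment S→P→R→T: bottleneck 3, flow now 3.
Augment S→Q→R→T: bottleneck 4, flow now 7.
Augment S→Q→U→T: bottleneck 4, flow now 11.
No augmenting path remains; maximum flow = 11.
In the residual graph, reachable from S: {S, Q, U}.
Min-cut edges: S→P (3), Q→R (4), U→T (4); capacity 3 + 4 + 4 = 11.
This cut is saturated, so no flow can exceed 11.

11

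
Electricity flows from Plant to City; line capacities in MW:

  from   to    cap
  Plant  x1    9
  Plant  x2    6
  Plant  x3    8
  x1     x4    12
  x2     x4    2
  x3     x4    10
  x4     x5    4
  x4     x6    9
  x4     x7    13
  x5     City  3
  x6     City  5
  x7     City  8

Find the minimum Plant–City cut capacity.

Augment Plant→x1→x4→x5→City: bottleneck 3, flow now 3.
Augment Plant→x1→x4→x6→City: bottleneck 5, flow now 8.
Augment Plant→x1→x4→x7→City: bottleneck 1, flow now 9.
Augment Plant→x2→x4→x7→City: bottleneck 2, flow now 11.
Augment Plant→x3→x4→x7→City: bottleneck 5, flow now 16.
No augmenting path remains; maximum flow = 16.
By max-flow min-cut, the minimum cut capacity equals the max flow.
In the residual graph, reachable from Plant: {Plant, x1, x2, x3, x4, x5, x6, x7}.
Min-cut edges: x5→City (3), x6→City (5), x7→City (8); capacity 3 + 5 + 8 = 16.

16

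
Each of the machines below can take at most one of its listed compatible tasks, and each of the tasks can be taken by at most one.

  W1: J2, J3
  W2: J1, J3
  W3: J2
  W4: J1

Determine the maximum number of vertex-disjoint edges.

Unit-capacity flow: source→left, listed edges, right→sink; max matching = max flow.
Augmenting path W1→J2 (+1); matched 1.
Augmenting path W2→J1 (+1); matched 2.
Augmenting path W3→J2→W1→J3 (+1); matched 3.
No augmenting path remains; maximum matching = 3.
König certificate: {J1, J2, J3} is a vertex cover of size 3 (every listed pair touches it), so no matching can be larger.

3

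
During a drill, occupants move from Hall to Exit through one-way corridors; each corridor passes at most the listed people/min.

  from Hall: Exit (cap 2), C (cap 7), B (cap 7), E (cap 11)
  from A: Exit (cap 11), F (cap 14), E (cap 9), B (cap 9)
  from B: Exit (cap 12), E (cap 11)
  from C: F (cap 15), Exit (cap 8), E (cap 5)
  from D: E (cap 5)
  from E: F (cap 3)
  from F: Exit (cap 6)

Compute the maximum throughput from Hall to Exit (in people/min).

19

Augment Hall→Exit: bottleneck 2, flow now 2.
Augment Hall→B→Exit: bottleneck 7, flow now 9.
Augment Hall→C→Exit: bottleneck 7, flow now 16.
Augment Hall→E→F→Exit: bottleneck 3, flow now 19.
No augmenting path remains; maximum flow = 19.
In the residual graph, reachable from Hall: {Hall, E}.
Min-cut edges: Hall→B (7), Hall→C (7), Hall→Exit (2), E→F (3); capacity 7 + 7 + 2 + 3 = 19.
This cut is saturated, so no flow can exceed 19.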